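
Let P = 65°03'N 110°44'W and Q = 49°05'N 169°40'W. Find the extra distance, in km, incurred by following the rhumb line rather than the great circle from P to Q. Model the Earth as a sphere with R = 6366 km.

124 km

Great circle: cos σ = sin φ₁ sin φ₂ + cos φ₁ cos φ₂ cos Δλ,  σ = 0.5958 rad → d_gc = 3792.7 km
Rhumb line: Δψ = -0.5225, q = Δφ/Δψ = 0.5333, d_rh = R√(Δφ²+q²Δλ²) = 3917.1 km
Excess = 3917.1 − 3792.7 = 124.4 ≈ 124 km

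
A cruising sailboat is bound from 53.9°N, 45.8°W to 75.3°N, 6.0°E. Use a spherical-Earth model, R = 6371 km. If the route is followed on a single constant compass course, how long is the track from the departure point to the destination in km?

3324 km

Δψ = ln[tan(π/4+φ₂/2)/tan(π/4+φ₁/2)] = +0.9268;  Δφ = +0.3735 rad,  Δλ = +0.9041 rad
q = Δφ/Δψ = 0.4030
d = R·√(Δφ² + q²Δλ²) = 6371·0.52177 = 3324 km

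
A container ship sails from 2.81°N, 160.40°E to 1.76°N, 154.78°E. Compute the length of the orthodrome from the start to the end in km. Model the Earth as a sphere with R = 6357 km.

Haversine: a = sin²(Δφ/2)+cos φ₁ cos φ₂ sin²(Δλ/2) = 0.00248;  σ = 2·atan2(√a,√(1−a))
σ = 5.713° → d = Rσ = 6357·0.09971 = 634 km

634 km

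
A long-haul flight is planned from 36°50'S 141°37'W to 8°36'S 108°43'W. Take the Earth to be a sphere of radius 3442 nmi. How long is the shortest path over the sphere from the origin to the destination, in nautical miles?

Haversine: a = sin²(Δφ/2)+cos φ₁ cos φ₂ sin²(Δλ/2) = 0.12295;  σ = 2·atan2(√a,√(1−a))
σ = 41.053° → d = Rσ = 3442·0.71650 = 2466 nmi

2466 nmi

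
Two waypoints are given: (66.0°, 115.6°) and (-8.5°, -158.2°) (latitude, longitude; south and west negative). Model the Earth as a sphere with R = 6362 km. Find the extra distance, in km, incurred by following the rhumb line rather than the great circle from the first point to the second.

370 km

Great circle: cos σ = sin φ₁ sin φ₂ + cos φ₁ cos φ₂ cos Δλ,  σ = 1.6794 rad → d_gc = 10684.2 km
Rhumb line: Δψ = -1.6974, q = Δφ/Δψ = 0.7660, d_rh = R√(Δφ²+q²Δλ²) = 11053.9 km
Excess = 11053.9 − 10684.2 = 369.7 ≈ 370 km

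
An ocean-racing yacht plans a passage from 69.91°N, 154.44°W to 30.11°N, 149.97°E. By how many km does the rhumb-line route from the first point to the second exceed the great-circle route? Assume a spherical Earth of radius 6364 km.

140 km

Great circle: cos σ = sin φ₁ sin φ₂ + cos φ₁ cos φ₂ cos Δλ,  σ = 0.8775 rad → d_gc = 5584.6 km
Rhumb line: Δψ = -1.1793, q = Δφ/Δψ = 0.5890, d_rh = R√(Δφ²+q²Δλ²) = 5724.5 km
Excess = 5724.5 − 5584.6 = 139.9 ≈ 140 km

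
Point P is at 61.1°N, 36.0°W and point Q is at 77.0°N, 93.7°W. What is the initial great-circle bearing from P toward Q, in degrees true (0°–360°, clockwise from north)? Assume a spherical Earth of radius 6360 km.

θ = atan2( sin Δλ·cos φ₂ ,  cos φ₁ sin φ₂ − sin φ₁ cos φ₂ cos Δλ )
  = atan2(-0.1901, +0.3657) = 332.53°

332.5°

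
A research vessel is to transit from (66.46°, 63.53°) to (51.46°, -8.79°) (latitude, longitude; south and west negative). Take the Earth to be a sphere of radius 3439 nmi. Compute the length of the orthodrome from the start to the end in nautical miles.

2255 nmi

Haversine: a = sin²(Δφ/2)+cos φ₁ cos φ₂ sin²(Δλ/2) = 0.10367;  σ = 2·atan2(√a,√(1−a))
σ = 37.566° → d = Rσ = 3439·0.65564 = 2255 nmi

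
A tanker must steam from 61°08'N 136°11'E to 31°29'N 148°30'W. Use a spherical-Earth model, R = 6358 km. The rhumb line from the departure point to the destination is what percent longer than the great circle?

Great circle: σ = 0.9743 rad → d_gc = Rσ = 6194.8 km
Rhumb: Δφ = -0.5175, Δλ = +1.3145, Δψ = -0.7778, q = Δφ/Δψ = 0.6653 → d_rh = R√(Δφ²+q²Δλ²) = 6461.2 km
Excess = (6461.2 − 6194.8) / 6194.8 = 266.4 / 6194.8 = 4.30% ≈ 4.3%

4.3%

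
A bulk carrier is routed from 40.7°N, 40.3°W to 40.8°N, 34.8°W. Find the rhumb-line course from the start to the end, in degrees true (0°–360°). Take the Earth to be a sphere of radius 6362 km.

88.6°

Meridional parts: M(φ₁)=+0.7789, M(φ₂)=+0.7812 → ΔM = +0.0023;  Δλ = +0.0960 rad
tan C = Δλ / ΔM = +41.6661 → C = 88.63°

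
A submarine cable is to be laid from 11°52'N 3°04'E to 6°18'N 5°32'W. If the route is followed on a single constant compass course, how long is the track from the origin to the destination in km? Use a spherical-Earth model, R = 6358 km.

1126 km

Rhumb course C = atan2(Δλ, Δψ) with Δψ = ln[tan(π/4+φ₂/2)/tan(π/4+φ₁/2)] = -0.0984, Δλ = -0.1501 → C = 236.74°
d = R·|Δφ| / |cos C| = 6358·0.09716 / 0.54838 = 1126 km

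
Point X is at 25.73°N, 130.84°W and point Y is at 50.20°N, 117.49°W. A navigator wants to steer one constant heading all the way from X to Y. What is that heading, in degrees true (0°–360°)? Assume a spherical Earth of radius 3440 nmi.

22.9°

Δψ = ln[tan(π/4+φ₂/2)/tan(π/4+φ₁/2)] = +0.5511
Δλ = +0.2330 rad (taken the short way round)
course = atan2(Δλ, Δψ) = 22.92°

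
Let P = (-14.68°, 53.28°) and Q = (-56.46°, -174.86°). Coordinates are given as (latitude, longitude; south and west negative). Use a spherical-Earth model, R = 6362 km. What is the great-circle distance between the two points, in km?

10922 km

Haversine: a = sin²(Δφ/2)+cos φ₁ cos φ₂ sin²(Δλ/2) = 0.57272;  σ = 2·atan2(√a,√(1−a))
σ = 98.363° → d = Rσ = 6362·1.71676 = 10922 km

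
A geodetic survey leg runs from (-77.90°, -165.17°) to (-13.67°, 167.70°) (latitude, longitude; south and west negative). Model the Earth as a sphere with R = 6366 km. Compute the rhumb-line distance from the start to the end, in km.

Δψ = ln[tan(π/4+φ₂/2)/tan(π/4+φ₁/2)] = +2.0036;  Δφ = +1.1210 rad,  Δλ = -0.4735 rad
q = Δφ/Δψ = 0.5595
d = R·√(Δφ² + q²Δλ²) = 6366·1.15191 = 7333 km

7333 km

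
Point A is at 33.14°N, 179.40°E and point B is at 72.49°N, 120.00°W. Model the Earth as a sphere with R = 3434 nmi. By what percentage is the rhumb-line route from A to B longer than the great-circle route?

3.2%

Great circle: σ = 0.8697 rad → d_gc = Rσ = 2986.7 nmi
Rhumb: Δφ = +0.6868, Δλ = +1.0577, Δψ = +1.2571, q = Δφ/Δψ = 0.5463 → d_rh = R√(Δφ²+q²Δλ²) = 3082.1 nmi
Excess = (3082.1 − 2986.7) / 2986.7 = 95.4 / 2986.7 = 3.19% ≈ 3.2%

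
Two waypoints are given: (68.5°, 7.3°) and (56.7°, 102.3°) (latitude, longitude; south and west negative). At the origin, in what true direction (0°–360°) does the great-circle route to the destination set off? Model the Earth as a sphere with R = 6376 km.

N = sin Δλ·cos φ₂ = +0.5469;  D = cos φ₁ sin φ₂ − sin φ₁ cos φ₂ cos Δλ = +0.3508
initial course = atan2(N, D) = 57.32°

57.3°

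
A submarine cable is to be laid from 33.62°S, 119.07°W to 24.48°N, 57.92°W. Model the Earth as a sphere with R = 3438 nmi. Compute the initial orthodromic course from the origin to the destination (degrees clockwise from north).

53.6°

θ = atan2( sin Δλ·cos φ₂ ,  cos φ₁ sin φ₂ − sin φ₁ cos φ₂ cos Δλ )
  = atan2(+0.7971, +0.5882) = 53.58°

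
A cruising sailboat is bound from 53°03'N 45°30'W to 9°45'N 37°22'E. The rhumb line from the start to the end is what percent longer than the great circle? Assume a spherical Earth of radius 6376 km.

Great circle: σ = 1.3603 rad → d_gc = Rσ = 8673.5 km
Rhumb: Δφ = -0.7557, Δλ = +1.4463, Δψ = -0.9253, q = Δφ/Δψ = 0.8167 → d_rh = R√(Δφ²+q²Δλ²) = 8941.2 km
Excess = (8941.2 − 8673.5) / 8673.5 = 267.7 / 8673.5 = 3.09% ≈ 3.1%

3.1%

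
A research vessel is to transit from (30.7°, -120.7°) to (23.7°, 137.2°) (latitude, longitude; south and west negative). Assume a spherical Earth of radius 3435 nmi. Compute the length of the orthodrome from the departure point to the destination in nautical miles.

Haversine: a = sin²(Δφ/2)+cos φ₁ cos φ₂ sin²(Δλ/2) = 0.47991;  σ = 2·atan2(√a,√(1−a))
σ = 87.698° → d = Rσ = 3435·1.53061 = 5258 nmi

5258 nmi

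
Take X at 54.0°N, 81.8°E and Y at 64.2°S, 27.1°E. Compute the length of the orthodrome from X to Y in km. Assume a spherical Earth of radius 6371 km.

Haversine: a = sin²(Δφ/2)+cos φ₁ cos φ₂ sin²(Δλ/2) = 0.79027;  σ = 2·atan2(√a,√(1−a))
σ = 125.489° → d = Rσ = 6371·2.19019 = 13954 km

13954 km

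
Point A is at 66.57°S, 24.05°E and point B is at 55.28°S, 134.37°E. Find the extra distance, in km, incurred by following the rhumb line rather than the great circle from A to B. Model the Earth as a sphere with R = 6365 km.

Great circle: cos σ = sin φ₁ sin φ₂ + cos φ₁ cos φ₂ cos Δλ,  σ = 0.8291 rad → d_gc = 5277.3 km
Rhumb line: Δψ = +0.4105, q = Δφ/Δψ = 0.4800, d_rh = R√(Δφ²+q²Δλ²) = 6015.1 km
Excess = 6015.1 − 5277.3 = 737.8 ≈ 738 km

738 km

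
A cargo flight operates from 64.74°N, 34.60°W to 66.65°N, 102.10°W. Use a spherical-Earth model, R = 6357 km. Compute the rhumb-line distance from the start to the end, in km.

3088 km

Δψ = ln[tan(π/4+φ₂/2)/tan(π/4+φ₁/2)] = +0.0810;  Δφ = +0.0333 rad,  Δλ = -1.1781 rad
q = Δφ/Δψ = 0.4114
d = R·√(Δφ² + q²Δλ²) = 6357·0.48580 = 3088 km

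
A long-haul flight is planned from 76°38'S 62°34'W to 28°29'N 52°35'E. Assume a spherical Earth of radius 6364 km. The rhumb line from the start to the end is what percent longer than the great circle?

6.7%

Great circle: σ = 2.1536 rad → d_gc = Rσ = 13705.3 km
Rhumb: Δφ = +1.8346, Δλ = +2.0097, Δψ = +2.6630, q = Δφ/Δψ = 0.6889 → d_rh = R√(Δφ²+q²Δλ²) = 14627.4 km
Excess = (14627.4 − 13705.3) / 13705.3 = 922.1 / 13705.3 = 6.73% ≈ 6.7%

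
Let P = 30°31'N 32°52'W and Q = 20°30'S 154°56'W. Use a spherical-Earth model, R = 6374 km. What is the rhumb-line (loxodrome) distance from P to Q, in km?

Δψ = ln[tan(π/4+φ₂/2)/tan(π/4+φ₁/2)] = -0.9254;  Δφ = -0.8904 rad,  Δλ = -2.1305 rad
q = Δφ/Δψ = 0.9622
d = R·√(Δφ² + q²Δλ²) = 6374·2.23489 = 14245 km

14245 km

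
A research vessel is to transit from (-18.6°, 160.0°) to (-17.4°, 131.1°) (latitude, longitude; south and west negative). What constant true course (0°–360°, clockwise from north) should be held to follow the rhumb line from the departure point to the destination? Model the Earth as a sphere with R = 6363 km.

Δψ = ln[tan(π/4+φ₂/2)/tan(π/4+φ₁/2)] = +0.0220
Δλ = -0.5044 rad (taken the short way round)
course = atan2(Δλ, Δψ) = 272.50°

272.5°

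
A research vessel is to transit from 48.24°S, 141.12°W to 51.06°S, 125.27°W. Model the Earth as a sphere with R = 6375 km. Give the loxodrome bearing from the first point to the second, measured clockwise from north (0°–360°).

105.4°

Δψ = ln[tan(π/4+φ₂/2)/tan(π/4+φ₁/2)] = -0.0760
Δλ = +0.2766 rad (taken the short way round)
course = atan2(Δλ, Δψ) = 105.37°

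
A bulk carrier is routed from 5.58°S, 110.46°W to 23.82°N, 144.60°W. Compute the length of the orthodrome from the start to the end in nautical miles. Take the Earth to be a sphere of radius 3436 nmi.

2663 nmi

Haversine: a = sin²(Δφ/2)+cos φ₁ cos φ₂ sin²(Δλ/2) = 0.14285;  σ = 2·atan2(√a,√(1−a))
σ = 44.413° → d = Rσ = 3436·0.77516 = 2663 nmi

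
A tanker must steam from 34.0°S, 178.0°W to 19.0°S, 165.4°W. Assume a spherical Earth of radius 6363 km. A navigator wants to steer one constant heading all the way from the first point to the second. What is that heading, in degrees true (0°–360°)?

36.8°

Meridional parts: M(φ₁)=-0.6317, M(φ₂)=-0.3379 → ΔM = +0.2938;  Δλ = +0.2199 rad
tan C = Δλ / ΔM = +0.7485 → C = 36.82°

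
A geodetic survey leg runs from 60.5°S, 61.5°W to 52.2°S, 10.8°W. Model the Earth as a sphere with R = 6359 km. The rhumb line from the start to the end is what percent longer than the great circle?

Great circle: σ = 0.4973 rad → d_gc = Rσ = 3162.3 km
Rhumb: Δφ = +0.1449, Δλ = +0.8849, Δψ = +0.2627, q = Δφ/Δψ = 0.5514 → d_rh = R√(Δφ²+q²Δλ²) = 3236.8 km
Excess = (3236.8 − 3162.3) / 3162.3 = 74.5 / 3162.3 = 2.36% ≈ 2.4%

2.4%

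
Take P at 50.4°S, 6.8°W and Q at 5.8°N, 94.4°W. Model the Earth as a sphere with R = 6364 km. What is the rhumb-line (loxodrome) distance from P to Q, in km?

10545 km

Rhumb course C = atan2(Δλ, Δψ) with Δψ = ln[tan(π/4+φ₂/2)/tan(π/4+φ₁/2)] = +1.1230, Δλ = -1.5289 → C = 306.30°
d = R·|Δφ| / |cos C| = 6364·0.98088 / 0.59198 = 10545 km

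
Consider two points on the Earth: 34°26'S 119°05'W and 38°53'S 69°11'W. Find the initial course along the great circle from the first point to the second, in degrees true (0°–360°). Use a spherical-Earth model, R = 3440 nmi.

N = sin Δλ·cos φ₂ = +0.5954;  D = cos φ₁ sin φ₂ − sin φ₁ cos φ₂ cos Δλ = -0.2342
initial course = atan2(N, D) = 111.47°

111.5°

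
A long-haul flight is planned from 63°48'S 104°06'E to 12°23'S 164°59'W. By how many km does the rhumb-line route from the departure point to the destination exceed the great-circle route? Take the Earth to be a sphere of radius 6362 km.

465 km

Great circle: cos σ = sin φ₁ sin φ₂ + cos φ₁ cos φ₂ cos Δλ,  σ = 1.3842 rad → d_gc = 8806.3 km
Rhumb line: Δψ = +1.2401, q = Δφ/Δψ = 0.7236, d_rh = R√(Δφ²+q²Δλ²) = 9271.4 km
Excess = 9271.4 − 8806.3 = 465.1 ≈ 465 km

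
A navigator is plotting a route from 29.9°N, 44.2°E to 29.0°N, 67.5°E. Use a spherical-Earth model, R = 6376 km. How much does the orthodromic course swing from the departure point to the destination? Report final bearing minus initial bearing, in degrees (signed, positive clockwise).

+11.6°

Initial bearing θ₁ = atan2(sin Δλ cos φ₂, cos φ₁ sin φ₂ − sin φ₁ cos φ₂ cos Δλ) = 86.72°
Final bearing θ₂ = (initial bearing from the destination back to the start) + 180° = 98.29°
Δθ = θ₂ − θ₁ = +11.6°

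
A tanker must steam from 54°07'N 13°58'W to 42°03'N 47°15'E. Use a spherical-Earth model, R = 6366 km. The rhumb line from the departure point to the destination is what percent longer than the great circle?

Great circle: σ = 0.7194 rad → d_gc = Rσ = 4579.4 km
Rhumb: Δφ = -0.2106, Δλ = +1.0684, Δψ = -0.3173, q = Δφ/Δψ = 0.6637 → d_rh = R√(Δφ²+q²Δλ²) = 4709.3 km
Excess = (4709.3 − 4579.4) / 4579.4 = 129.9 / 4579.4 = 2.84% ≈ 2.8%

2.8%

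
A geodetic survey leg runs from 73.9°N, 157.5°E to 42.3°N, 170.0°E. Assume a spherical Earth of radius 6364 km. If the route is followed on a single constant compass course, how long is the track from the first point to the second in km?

Rhumb course C = atan2(Δλ, Δψ) with Δψ = ln[tan(π/4+φ₂/2)/tan(π/4+φ₁/2)] = -1.1397, Δλ = +0.2182 → C = 169.16°
d = R·|Δφ| / |cos C| = 6364·0.55152 / 0.98217 = 3574 km

3574 km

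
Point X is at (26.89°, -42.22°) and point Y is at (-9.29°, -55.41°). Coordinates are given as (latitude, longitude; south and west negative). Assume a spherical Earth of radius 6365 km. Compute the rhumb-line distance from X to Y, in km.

Δψ = ln[tan(π/4+φ₂/2)/tan(π/4+φ₁/2)] = -0.6504;  Δφ = -0.6315 rad,  Δλ = -0.2302 rad
q = Δφ/Δψ = 0.9709
d = R·√(Δφ² + q²Δλ²) = 6365·0.66985 = 4264 km

4264 km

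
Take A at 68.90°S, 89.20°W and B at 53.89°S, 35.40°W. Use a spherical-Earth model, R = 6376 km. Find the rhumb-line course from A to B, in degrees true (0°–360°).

59.2°

Δψ = ln[tan(π/4+φ₂/2)/tan(π/4+φ₁/2)] = +0.5598
Δλ = +0.9390 rad (taken the short way round)
course = atan2(Δλ, Δψ) = 59.20°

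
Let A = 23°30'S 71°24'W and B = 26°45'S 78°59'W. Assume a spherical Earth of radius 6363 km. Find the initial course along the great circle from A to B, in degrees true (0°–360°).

243.1°

N = sin Δλ·cos φ₂ = -0.1178;  D = cos φ₁ sin φ₂ − sin φ₁ cos φ₂ cos Δλ = -0.0598
initial course = atan2(N, D) = 243.09°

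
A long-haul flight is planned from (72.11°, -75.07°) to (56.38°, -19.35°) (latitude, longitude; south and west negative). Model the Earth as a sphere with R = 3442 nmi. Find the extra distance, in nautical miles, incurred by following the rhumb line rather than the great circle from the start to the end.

Great circle: cos σ = sin φ₁ sin φ₂ + cos φ₁ cos φ₂ cos Δλ,  σ = 0.4772 rad → d_gc = 1642.7 nmi
Rhumb line: Δψ = -0.6520, q = Δφ/Δψ = 0.4211, d_rh = R√(Δφ²+q²Δλ²) = 1697.0 nmi
Excess = 1697.0 − 1642.7 = 54.3 ≈ 54 nmi

54 nmi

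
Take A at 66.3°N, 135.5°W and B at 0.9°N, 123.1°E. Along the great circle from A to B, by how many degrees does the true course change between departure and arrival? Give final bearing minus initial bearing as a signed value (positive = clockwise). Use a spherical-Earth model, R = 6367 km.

-77.6°

Initial bearing θ₁ = atan2(sin Δλ cos φ₂, cos φ₁ sin φ₂ − sin φ₁ cos φ₂ cos Δλ) = 280.82°
Final bearing θ₂ = (initial bearing from the destination back to the start) + 180° = 203.26°
Δθ = θ₂ − θ₁ = -77.6°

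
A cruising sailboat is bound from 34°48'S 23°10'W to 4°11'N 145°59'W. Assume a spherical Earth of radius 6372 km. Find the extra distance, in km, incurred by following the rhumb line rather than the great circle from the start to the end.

Great circle: cos σ = sin φ₁ sin φ₂ + cos φ₁ cos φ₂ cos Δλ,  σ = 2.0777 rad → d_gc = 13239.1 km
Rhumb line: Δψ = +0.7217, q = Δφ/Δψ = 0.9428, d_rh = R√(Δφ²+q²Δλ²) = 13587.8 km
Excess = 13587.8 − 13239.1 = 348.7 ≈ 349 km

349 km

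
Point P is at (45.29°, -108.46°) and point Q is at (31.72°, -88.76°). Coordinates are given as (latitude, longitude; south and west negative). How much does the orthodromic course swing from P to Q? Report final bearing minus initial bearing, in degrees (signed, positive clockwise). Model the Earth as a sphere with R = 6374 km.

+12.4°

At departure: θ₁ = atan2(sin Δλ cos φ₂, cos φ₁ sin φ₂ − sin φ₁ cos φ₂ cos Δλ) = 124.79°
At arrival: θ₂ = atan2(sin Δλ cos φ₁, −cos φ₂ sin φ₁ + sin φ₂ cos φ₁ cos Δλ) = 137.22°
Δθ = θ₂ − θ₁ = +12.4°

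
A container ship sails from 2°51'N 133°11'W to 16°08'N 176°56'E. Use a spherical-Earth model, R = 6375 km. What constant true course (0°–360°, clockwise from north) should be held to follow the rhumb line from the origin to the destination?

Δψ = ln[tan(π/4+φ₂/2)/tan(π/4+φ₁/2)] = +0.2356
Δλ = -0.8706 rad (taken the short way round)
course = atan2(Δλ, Δψ) = 285.14°

285.1°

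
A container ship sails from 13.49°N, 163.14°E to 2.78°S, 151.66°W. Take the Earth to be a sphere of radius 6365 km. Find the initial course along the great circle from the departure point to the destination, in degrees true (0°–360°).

N = sin Δλ·cos φ₂ = +0.7087;  D = cos φ₁ sin φ₂ − sin φ₁ cos φ₂ cos Δλ = -0.2113
initial course = atan2(N, D) = 106.60°

106.6°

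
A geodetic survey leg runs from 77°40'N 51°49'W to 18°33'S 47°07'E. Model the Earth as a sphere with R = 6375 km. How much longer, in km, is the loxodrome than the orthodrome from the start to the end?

681 km

Great circle: cos σ = sin φ₁ sin φ₂ + cos φ₁ cos φ₂ cos Δλ,  σ = 1.9201 rad → d_gc = 12240.6 km
Rhumb line: Δψ = -2.5548, q = Δφ/Δψ = 0.6573, d_rh = R√(Δφ²+q²Δλ²) = 12921.4 km
Excess = 12921.4 − 12240.6 = 680.8 ≈ 681 km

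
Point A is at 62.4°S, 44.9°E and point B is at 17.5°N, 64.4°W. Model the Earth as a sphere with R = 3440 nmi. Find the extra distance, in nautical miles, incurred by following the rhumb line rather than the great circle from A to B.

Great circle: cos σ = sin φ₁ sin φ₂ + cos φ₁ cos φ₂ cos Δλ,  σ = 1.9960 rad → d_gc = 6866.3 nmi
Rhumb line: Δψ = +1.7143, q = Δφ/Δψ = 0.8135, d_rh = R√(Δφ²+q²Δλ²) = 7177.1 nmi
Excess = 7177.1 − 6866.3 = 310.8 ≈ 311 nmi

311 nmi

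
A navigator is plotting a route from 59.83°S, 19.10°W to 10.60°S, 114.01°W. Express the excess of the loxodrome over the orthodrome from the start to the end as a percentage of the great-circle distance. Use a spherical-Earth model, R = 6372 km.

5.2%

Great circle: σ = 1.4538 rad → d_gc = Rσ = 9263.5 km
Rhumb: Δφ = +0.8592, Δλ = -1.6565, Δψ = +1.1250, q = Δφ/Δψ = 0.7638 → d_rh = R√(Δφ²+q²Δλ²) = 9745.1 km
Excess = (9745.1 − 9263.5) / 9263.5 = 481.6 / 9263.5 = 5.20% ≈ 5.2%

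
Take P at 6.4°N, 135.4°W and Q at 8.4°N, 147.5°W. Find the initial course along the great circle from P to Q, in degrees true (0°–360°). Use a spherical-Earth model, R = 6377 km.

280.2°

N = sin Δλ·cos φ₂ = -0.2074;  D = cos φ₁ sin φ₂ − sin φ₁ cos φ₂ cos Δλ = +0.0373
initial course = atan2(N, D) = 280.21°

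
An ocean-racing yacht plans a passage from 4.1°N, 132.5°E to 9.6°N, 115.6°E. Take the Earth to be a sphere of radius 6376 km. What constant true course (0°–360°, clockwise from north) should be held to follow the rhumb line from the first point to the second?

Meridional parts: M(φ₁)=+0.0716, M(φ₂)=+0.1683 → ΔM = +0.0967;  Δλ = -0.2950 rad
tan C = Δλ / ΔM = -3.0496 → C = 288.15°

288.2°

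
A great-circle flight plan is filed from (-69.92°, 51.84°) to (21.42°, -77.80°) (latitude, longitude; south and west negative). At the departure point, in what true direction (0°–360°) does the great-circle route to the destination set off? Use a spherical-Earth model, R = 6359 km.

238.9°

θ = atan2( sin Δλ·cos φ₂ ,  cos φ₁ sin φ₂ − sin φ₁ cos φ₂ cos Δλ )
  = atan2(-0.7169, -0.4324) = 238.90°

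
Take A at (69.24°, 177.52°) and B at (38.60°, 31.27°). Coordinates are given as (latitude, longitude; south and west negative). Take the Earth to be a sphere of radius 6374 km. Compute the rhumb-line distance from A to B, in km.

9630 km

Δψ = ln[tan(π/4+φ₂/2)/tan(π/4+φ₁/2)] = -0.9660;  Δφ = -0.5348 rad,  Δλ = -2.5525 rad
q = Δφ/Δψ = 0.5536
d = R·√(Δφ² + q²Δλ²) = 6374·1.51089 = 9630 km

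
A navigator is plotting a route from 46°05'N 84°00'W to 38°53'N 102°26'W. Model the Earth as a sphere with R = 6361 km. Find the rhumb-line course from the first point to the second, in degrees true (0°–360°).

Δψ = ln[tan(π/4+φ₂/2)/tan(π/4+φ₁/2)] = -0.1707
Δλ = -0.3217 rad (taken the short way round)
course = atan2(Δλ, Δψ) = 242.05°

242.1°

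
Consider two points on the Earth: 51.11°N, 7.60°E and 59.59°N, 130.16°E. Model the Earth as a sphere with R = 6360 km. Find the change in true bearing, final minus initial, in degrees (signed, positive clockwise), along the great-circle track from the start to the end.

+112.8°

At departure: θ₁ = atan2(sin Δλ cos φ₂, cos φ₁ sin φ₂ − sin φ₁ cos φ₂ cos Δλ) = 29.52°
At arrival: θ₂ = atan2(sin Δλ cos φ₁, −cos φ₂ sin φ₁ + sin φ₂ cos φ₁ cos Δλ) = 142.33°
Δθ = θ₂ − θ₁ = +112.8°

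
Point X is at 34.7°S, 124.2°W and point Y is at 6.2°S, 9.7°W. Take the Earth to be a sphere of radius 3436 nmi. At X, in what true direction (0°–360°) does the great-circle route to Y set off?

109.7°

N = sin Δλ·cos φ₂ = +0.9046;  D = cos φ₁ sin φ₂ − sin φ₁ cos φ₂ cos Δλ = -0.3235
initial course = atan2(N, D) = 109.68°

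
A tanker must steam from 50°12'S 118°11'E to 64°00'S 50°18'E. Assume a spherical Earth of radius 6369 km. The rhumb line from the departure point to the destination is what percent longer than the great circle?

4.4%

Great circle: σ = 0.6498 rad → d_gc = Rσ = 4138.9 km
Rhumb: Δφ = -0.2409, Δλ = -1.1848, Δψ = -0.4498, q = Δφ/Δψ = 0.5355 → d_rh = R√(Δφ²+q²Δλ²) = 4322.2 km
Excess = (4322.2 − 4138.9) / 4138.9 = 183.3 / 4138.9 = 4.43% ≈ 4.4%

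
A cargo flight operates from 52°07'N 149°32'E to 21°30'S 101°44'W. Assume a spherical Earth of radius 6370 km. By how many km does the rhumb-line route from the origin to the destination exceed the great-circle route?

Great circle: cos σ = sin φ₁ sin φ₂ + cos φ₁ cos φ₂ cos Δλ,  σ = 2.0632 rad → d_gc = 13142.66 km
Rhumb line: Δψ = -1.4538, q = Δφ/Δψ = 0.8838, d_rh = R√(Δφ²+q²Δλ²) = 13458.22 km
Excess = 13458.22 − 13142.66 = 315.56 ≈ 316 km

316 km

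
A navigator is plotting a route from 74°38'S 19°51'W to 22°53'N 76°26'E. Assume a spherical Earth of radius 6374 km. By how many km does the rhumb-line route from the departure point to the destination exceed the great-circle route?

Great circle: cos σ = sin φ₁ sin φ₂ + cos φ₁ cos φ₂ cos Δλ,  σ = 1.9841 rad → d_gc = 12646.9 km
Rhumb line: Δψ = +2.4136, q = Δφ/Δψ = 0.7052, d_rh = R√(Δφ²+q²Δλ²) = 13218.9 km
Excess = 13218.9 − 12646.9 = 572.0 ≈ 572 km

572 km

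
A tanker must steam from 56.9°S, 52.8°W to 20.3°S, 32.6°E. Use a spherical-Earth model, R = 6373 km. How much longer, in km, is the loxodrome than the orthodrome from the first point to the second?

Great circle: cos σ = sin φ₁ sin φ₂ + cos φ₁ cos φ₂ cos Δλ,  σ = 1.2327 rad → d_gc = 7855.9 km
Rhumb line: Δψ = +0.8515, q = Δφ/Δψ = 0.7502, d_rh = R√(Δφ²+q²Δλ²) = 8206.9 km
Excess = 8206.9 − 7855.9 = 351.0 ≈ 351 km

351 km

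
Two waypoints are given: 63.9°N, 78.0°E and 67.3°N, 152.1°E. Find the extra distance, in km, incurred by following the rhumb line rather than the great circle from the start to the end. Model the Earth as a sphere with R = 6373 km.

199 km

Great circle: cos σ = sin φ₁ sin φ₂ + cos φ₁ cos φ₂ cos Δλ,  σ = 0.5054 rad → d_gc = 3220.98 km
Rhumb line: Δψ = +0.1439, q = Δφ/Δψ = 0.4125, d_rh = R√(Δφ²+q²Δλ²) = 3420.47 km
Excess = 3420.47 − 3220.98 = 199.49 ≈ 199 km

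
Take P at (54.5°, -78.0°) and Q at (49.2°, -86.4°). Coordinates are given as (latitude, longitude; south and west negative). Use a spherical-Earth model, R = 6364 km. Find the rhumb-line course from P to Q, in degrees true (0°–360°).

224.3°

Δψ = ln[tan(π/4+φ₂/2)/tan(π/4+φ₁/2)] = -0.1500
Δλ = -0.1466 rad (taken the short way round)
course = atan2(Δλ, Δψ) = 224.35°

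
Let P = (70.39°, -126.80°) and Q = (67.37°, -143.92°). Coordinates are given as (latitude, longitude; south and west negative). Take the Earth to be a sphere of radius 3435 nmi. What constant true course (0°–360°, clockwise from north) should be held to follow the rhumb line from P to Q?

Δψ = ln[tan(π/4+φ₂/2)/tan(π/4+φ₁/2)] = -0.1465
Δλ = -0.2988 rad (taken the short way round)
course = atan2(Δλ, Δψ) = 243.88°

243.9°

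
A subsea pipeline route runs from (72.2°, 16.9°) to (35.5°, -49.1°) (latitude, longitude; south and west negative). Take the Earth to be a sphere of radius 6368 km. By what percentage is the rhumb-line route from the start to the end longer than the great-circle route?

3.9%

Great circle: σ = 0.8578 rad → d_gc = Rσ = 5462.2 km
Rhumb: Δφ = -0.6405, Δλ = -1.1519, Δψ = -1.1906, q = Δφ/Δψ = 0.5380 → d_rh = R√(Δφ²+q²Δλ²) = 5675.6 km
Excess = (5675.6 − 5462.2) / 5462.2 = 213.4 / 5462.2 = 3.91% ≈ 3.9%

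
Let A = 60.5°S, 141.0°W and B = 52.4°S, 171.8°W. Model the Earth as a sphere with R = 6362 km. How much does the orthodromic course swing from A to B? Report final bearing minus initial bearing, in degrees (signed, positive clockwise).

+25.9°

Initial bearing θ₁ = atan2(sin Δλ cos φ₂, cos φ₁ sin φ₂ − sin φ₁ cos φ₂ cos Δλ) = 281.93°
Final bearing θ₂ = (initial bearing from the destination back to the start) + 180° = 307.85°
Δθ = θ₂ − θ₁ = +25.9°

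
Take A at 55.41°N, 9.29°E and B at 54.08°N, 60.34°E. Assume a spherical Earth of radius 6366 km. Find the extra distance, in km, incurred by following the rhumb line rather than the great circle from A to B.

74 km

Great circle: cos σ = sin φ₁ sin φ₂ + cos φ₁ cos φ₂ cos Δλ,  σ = 0.5032 rad → d_gc = 3203.3 km
Rhumb line: Δψ = -0.0402, q = Δφ/Δψ = 0.5772, d_rh = R√(Δφ²+q²Δλ²) = 3277.0 km
Excess = 3277.0 − 3203.3 = 73.7 ≈ 74 km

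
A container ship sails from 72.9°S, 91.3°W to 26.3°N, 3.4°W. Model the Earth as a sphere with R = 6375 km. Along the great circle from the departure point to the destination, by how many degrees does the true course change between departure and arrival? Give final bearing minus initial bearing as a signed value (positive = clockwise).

At departure: θ₁ = atan2(sin Δλ cos φ₂, cos φ₁ sin φ₂ − sin φ₁ cos φ₂ cos Δλ) = 79.77°
At arrival: θ₂ = atan2(sin Δλ cos φ₁, −cos φ₂ sin φ₁ + sin φ₂ cos φ₁ cos Δλ) = 18.83°
Δθ = θ₂ − θ₁ = -60.9°

-60.9°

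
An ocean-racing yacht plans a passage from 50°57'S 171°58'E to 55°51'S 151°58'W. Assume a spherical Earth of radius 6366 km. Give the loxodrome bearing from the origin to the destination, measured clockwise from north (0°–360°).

Meridional parts: M(φ₁)=-1.0367, M(φ₂)=-1.1804 → ΔM = -0.1436;  Δλ = +0.6295 rad
tan C = Δλ / ΔM = -4.3823 → C = 102.85°

102.9°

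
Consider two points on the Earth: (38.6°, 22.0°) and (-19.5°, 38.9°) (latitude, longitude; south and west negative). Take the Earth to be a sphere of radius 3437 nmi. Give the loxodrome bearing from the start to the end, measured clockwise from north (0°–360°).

164.7°

Δψ = ln[tan(π/4+φ₂/2)/tan(π/4+φ₁/2)] = -1.0784
Δλ = +0.2950 rad (taken the short way round)
course = atan2(Δλ, Δψ) = 164.70°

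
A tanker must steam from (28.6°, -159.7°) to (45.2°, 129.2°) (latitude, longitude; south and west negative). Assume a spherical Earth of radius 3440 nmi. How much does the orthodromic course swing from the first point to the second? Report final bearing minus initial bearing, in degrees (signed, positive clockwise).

Initial bearing θ₁ = atan2(sin Δλ cos φ₂, cos φ₁ sin φ₂ − sin φ₁ cos φ₂ cos Δλ) = 307.62°
Final bearing θ₂ = (initial bearing from the destination back to the start) + 180° = 260.73°
Δθ = θ₂ − θ₁ = -46.9°

-46.9°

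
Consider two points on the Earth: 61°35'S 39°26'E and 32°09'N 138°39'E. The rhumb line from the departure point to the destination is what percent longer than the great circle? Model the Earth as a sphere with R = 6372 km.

2.2%

Great circle: σ = 2.1324 rad → d_gc = Rσ = 13587.7 km
Rhumb: Δφ = +1.6360, Δλ = +1.7317, Δψ = +1.9667, q = Δφ/Δψ = 0.8318 → d_rh = R√(Δφ²+q²Δλ²) = 13889.2 km
Excess = (13889.2 − 13587.7) / 13587.7 = 301.5 / 13587.7 = 2.22% ≈ 2.2%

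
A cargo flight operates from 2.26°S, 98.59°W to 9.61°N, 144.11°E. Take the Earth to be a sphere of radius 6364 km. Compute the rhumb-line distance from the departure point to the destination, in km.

13045 km

Rhumb course C = atan2(Δλ, Δψ) with Δψ = ln[tan(π/4+φ₂/2)/tan(π/4+φ₁/2)] = +0.2080, Δλ = -2.0473 → C = 275.80°
d = R·|Δφ| / |cos C| = 6364·0.20717 / 0.10107 = 13045 km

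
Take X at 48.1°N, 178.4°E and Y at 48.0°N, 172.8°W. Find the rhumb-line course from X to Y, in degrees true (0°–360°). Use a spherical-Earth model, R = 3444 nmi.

91.0°

Δψ = ln[tan(π/4+φ₂/2)/tan(π/4+φ₁/2)] = -0.0026
Δλ = +0.1536 rad (taken the short way round)
course = atan2(Δλ, Δψ) = 90.97°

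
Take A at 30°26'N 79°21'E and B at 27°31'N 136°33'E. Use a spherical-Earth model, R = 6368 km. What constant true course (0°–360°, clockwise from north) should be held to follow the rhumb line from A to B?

Meridional parts: M(φ₁)=+0.5581, M(φ₂)=+0.4999 → ΔM = -0.0582;  Δλ = +0.9983 rad
tan C = Δλ / ΔM = -17.1537 → C = 93.34°

93.3°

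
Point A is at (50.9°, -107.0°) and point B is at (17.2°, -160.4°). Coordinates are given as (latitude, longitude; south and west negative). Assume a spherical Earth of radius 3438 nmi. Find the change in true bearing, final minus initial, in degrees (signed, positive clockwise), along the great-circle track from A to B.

At departure: θ₁ = atan2(sin Δλ cos φ₂, cos φ₁ sin φ₂ − sin φ₁ cos φ₂ cos Δλ) = 251.57°
At arrival: θ₂ = atan2(sin Δλ cos φ₁, −cos φ₂ sin φ₁ + sin φ₂ cos φ₁ cos Δλ) = 218.78°
Δθ = θ₂ − θ₁ = -32.8°

-32.8°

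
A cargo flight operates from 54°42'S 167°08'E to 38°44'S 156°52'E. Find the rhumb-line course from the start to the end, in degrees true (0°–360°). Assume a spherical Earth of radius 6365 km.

336.4°

Δψ = ln[tan(π/4+φ₂/2)/tan(π/4+φ₁/2)] = +0.4108
Δλ = -0.1792 rad (taken the short way round)
course = atan2(Δλ, Δψ) = 336.44°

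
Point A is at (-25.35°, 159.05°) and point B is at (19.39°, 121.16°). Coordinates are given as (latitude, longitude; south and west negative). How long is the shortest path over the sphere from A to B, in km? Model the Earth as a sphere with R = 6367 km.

cos σ = sin φ₁ sin φ₂ + cos φ₁ cos φ₂ cos Δλ
      = sin(-25.35°)sin(19.39°) + cos(-25.35°)cos(19.39°)cos(-37.89°) = 0.5306
σ = 57.954° → d = Rσ = 6367·1.01148 = 6440 km

6440 km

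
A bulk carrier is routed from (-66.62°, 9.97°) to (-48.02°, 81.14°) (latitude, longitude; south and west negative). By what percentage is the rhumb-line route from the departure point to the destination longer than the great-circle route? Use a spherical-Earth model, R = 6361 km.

Great circle: σ = 0.6951 rad → d_gc = Rσ = 4421.3 km
Rhumb: Δφ = +0.3246, Δλ = +1.2422, Δψ = +0.6175, q = Δφ/Δψ = 0.5257 → d_rh = R√(Δφ²+q²Δλ²) = 4638.9 km
Excess = (4638.9 − 4421.3) / 4421.3 = 217.6 / 4421.3 = 4.92% ≈ 4.9%

4.9%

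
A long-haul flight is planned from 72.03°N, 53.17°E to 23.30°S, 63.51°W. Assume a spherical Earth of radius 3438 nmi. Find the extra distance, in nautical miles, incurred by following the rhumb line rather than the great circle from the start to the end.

481 nmi

Great circle: cos σ = sin φ₁ sin φ₂ + cos φ₁ cos φ₂ cos Δλ,  σ = 2.0984 rad → d_gc = 7214.4 nmi
Rhumb line: Δψ = -2.2628, q = Δφ/Δψ = 0.7353, d_rh = R√(Δφ²+q²Δλ²) = 7695.7 nmi
Excess = 7695.7 − 7214.4 = 481.3 ≈ 481 nmi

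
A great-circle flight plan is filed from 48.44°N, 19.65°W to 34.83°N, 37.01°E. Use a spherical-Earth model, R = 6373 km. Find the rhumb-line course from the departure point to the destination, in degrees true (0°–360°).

Meridional parts: M(φ₁)=+0.9690, M(φ₂)=+0.6492 → ΔM = -0.3198;  Δλ = +0.9889 rad
tan C = Δλ / ΔM = -3.0925 → C = 107.92°

107.9°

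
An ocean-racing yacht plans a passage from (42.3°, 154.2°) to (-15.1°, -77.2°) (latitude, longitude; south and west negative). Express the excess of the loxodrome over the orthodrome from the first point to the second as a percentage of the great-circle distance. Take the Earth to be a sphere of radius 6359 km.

Great circle: σ = 2.2406 rad → d_gc = Rσ = 14248.0 km
Rhumb: Δφ = -1.0018, Δλ = +2.2445, Δψ = -1.0829, q = Δφ/Δψ = 0.9251 → d_rh = R√(Δφ²+q²Δλ²) = 14660.8 km
Excess = (14660.8 − 14248.0) / 14248.0 = 412.8 / 14248.0 = 2.90% ≈ 2.9%

2.9%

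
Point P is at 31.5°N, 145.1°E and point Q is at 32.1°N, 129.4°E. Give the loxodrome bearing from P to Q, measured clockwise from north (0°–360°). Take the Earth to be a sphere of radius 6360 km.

272.6°

Meridional parts: M(φ₁)=+0.5798, M(φ₂)=+0.5921 → ΔM = +0.0123;  Δλ = -0.2740 rad
tan C = Δλ / ΔM = -22.2387 → C = 272.57°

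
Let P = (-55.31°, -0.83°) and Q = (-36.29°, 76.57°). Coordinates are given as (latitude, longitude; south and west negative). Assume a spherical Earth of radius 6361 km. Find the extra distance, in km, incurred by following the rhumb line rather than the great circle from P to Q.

Great circle: cos σ = sin φ₁ sin φ₂ + cos φ₁ cos φ₂ cos Δλ,  σ = 0.9438 rad → d_gc = 6003.4 km
Rhumb line: Δψ = +0.4832, q = Δφ/Δψ = 0.6871, d_rh = R√(Δφ²+q²Δλ²) = 6270.2 km
Excess = 6270.2 − 6003.4 = 266.8 ≈ 267 km

267 km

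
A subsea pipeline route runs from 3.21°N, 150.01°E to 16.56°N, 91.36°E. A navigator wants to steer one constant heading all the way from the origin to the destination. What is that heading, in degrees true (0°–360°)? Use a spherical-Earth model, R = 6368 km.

283.0°

Meridional parts: M(φ₁)=+0.0561, M(φ₂)=+0.2931 → ΔM = +0.2371;  Δλ = -1.0236 rad
tan C = Δλ / ΔM = -4.3176 → C = 283.04°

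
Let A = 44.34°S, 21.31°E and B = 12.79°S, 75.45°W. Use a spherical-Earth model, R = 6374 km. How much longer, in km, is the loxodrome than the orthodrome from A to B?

Great circle: cos σ = sin φ₁ sin φ₂ + cos φ₁ cos φ₂ cos Δλ,  σ = 1.4981 rad → d_gc = 9548.9 km
Rhumb line: Δψ = +0.6401, q = Δφ/Δψ = 0.8603, d_rh = R√(Δφ²+q²Δλ²) = 9903.3 km
Excess = 9903.3 − 9548.9 = 354.4 ≈ 354 km

354 km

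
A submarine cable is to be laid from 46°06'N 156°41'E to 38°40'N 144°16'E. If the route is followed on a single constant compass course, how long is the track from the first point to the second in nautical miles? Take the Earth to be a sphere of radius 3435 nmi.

Rhumb course C = atan2(Δλ, Δψ) with Δψ = ln[tan(π/4+φ₂/2)/tan(π/4+φ₁/2)] = -0.1760, Δλ = -0.2167 → C = 230.92°
d = R·|Δφ| / |cos C| = 3435·0.12974 / 0.63036 = 707 nmi

707 nmi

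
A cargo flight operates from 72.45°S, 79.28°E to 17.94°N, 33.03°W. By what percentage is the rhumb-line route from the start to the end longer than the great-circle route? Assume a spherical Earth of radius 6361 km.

Great circle: σ = 1.9851 rad → d_gc = Rσ = 12627.5 km
Rhumb: Δφ = +1.5776, Δλ = -1.9602, Δψ = +2.1868, q = Δφ/Δψ = 0.7214 → d_rh = R√(Δφ²+q²Δλ²) = 13476.5 km
Excess = (13476.5 − 12627.5) / 12627.5 = 849.0 / 12627.5 = 6.72% ≈ 6.7%

6.7%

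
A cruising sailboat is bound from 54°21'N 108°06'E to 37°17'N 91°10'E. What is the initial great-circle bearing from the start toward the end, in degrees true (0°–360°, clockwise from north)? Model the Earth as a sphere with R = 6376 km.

221.1°

θ = atan2( sin Δλ·cos φ₂ ,  cos φ₁ sin φ₂ − sin φ₁ cos φ₂ cos Δλ )
  = atan2(-0.2317, -0.2655) = 221.12°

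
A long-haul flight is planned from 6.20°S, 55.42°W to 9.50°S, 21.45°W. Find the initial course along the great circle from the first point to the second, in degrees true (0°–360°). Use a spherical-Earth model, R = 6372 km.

97.8°

θ = atan2( sin Δλ·cos φ₂ ,  cos φ₁ sin φ₂ − sin φ₁ cos φ₂ cos Δλ )
  = atan2(+0.5511, -0.0757) = 97.83°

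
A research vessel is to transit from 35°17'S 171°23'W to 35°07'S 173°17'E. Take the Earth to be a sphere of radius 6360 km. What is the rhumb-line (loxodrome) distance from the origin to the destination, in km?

1391 km

Δψ = ln[tan(π/4+φ₂/2)/tan(π/4+φ₁/2)] = +0.0036;  Δφ = +0.0029 rad,  Δλ = -0.2676 rad
q = Δφ/Δψ = 0.8171
d = R·√(Δφ² + q²Δλ²) = 6360·0.21870 = 1391 km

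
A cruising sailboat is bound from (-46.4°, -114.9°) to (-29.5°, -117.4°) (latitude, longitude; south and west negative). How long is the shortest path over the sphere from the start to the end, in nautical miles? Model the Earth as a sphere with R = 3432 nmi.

Haversine: a = sin²(Δφ/2)+cos φ₁ cos φ₂ sin²(Δλ/2) = 0.02188;  σ = 2·atan2(√a,√(1−a))
σ = 17.012° → d = Rσ = 3432·0.29692 = 1019 nmi

1019 nmi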